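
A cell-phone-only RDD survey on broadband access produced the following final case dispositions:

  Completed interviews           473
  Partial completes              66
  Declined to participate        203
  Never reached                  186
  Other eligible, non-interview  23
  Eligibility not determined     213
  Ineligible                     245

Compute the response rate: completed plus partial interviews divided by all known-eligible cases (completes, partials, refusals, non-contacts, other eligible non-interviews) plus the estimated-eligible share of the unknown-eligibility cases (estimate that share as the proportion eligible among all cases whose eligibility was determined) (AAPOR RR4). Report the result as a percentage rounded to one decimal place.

Top: 473 + 66 = 539
Known eligible: 473 + 66 + 203 + 186 + 23 = 951
e = 951 / (951 + 245) = 951 / 1196 = 0.7952
e × U: 0.7952 × 213 = 169.38
Denom: 951 + 169.38 = 1120.38
RR4 = 539 / 1120.38 = 0.4811

48.1%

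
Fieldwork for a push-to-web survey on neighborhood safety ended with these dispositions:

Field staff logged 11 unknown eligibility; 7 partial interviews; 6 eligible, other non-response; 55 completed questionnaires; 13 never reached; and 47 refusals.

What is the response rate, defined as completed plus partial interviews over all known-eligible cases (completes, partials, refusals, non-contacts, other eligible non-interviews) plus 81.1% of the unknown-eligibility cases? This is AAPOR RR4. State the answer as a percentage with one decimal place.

45.3%

Numerator = 55 + 7 = 62
Known eligible = 55 + 7 + 47 + 13 + 6 = 128
Estimated eligible among unknowns = 0.8110 × 11 = 8.92
Base = 128 + 8.92 = 136.92
RR4 = 62 / 136.92 = 0.4528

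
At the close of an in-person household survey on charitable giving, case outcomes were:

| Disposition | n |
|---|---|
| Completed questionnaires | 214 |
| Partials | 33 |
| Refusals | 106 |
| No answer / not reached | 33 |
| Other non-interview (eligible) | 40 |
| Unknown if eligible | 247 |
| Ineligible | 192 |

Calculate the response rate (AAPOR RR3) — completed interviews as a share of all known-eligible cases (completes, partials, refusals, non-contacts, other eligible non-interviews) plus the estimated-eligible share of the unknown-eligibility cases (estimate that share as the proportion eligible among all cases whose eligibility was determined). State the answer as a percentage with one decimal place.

Top → 214
Known eligible → 214 + 33 + 106 + 33 + 40 = 426
e = 426 / (426 + 192) = 426 / 618 = 0.6893
e × U → 0.6893 × 247 = 170.26
Denom → 426 + 170.26 = 596.26
RR3 = 214 / 596.26 = 0.3589

35.9%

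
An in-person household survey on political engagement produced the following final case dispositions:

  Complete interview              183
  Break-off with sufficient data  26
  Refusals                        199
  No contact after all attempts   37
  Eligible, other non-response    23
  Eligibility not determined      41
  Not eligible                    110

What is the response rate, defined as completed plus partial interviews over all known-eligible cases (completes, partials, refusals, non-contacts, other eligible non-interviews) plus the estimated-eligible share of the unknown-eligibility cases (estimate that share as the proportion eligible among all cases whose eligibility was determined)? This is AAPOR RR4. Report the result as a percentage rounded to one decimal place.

Num: 183 + 26 = 209
Known eligible: 183 + 26 + 199 + 37 + 23 = 468
e = 468 / (468 + 110) = 468 / 578 = 0.8097
Eligible share of unknowns: 0.8097 × 41 = 33.20
Denominator: 468 + 33.20 = 501.20
RR4 = 209 / 501.20 = 0.4170

41.7%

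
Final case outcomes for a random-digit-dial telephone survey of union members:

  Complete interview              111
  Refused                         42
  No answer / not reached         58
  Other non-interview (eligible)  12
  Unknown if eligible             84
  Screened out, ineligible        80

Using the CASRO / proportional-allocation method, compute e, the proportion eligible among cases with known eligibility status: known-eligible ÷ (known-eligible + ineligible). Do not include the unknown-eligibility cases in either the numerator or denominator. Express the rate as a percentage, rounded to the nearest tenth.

73.6%

Known eligible = 111 + 42 + 58 + 12 = 223
e = 223 / (223 + 80) = 223 / 303 = 0.7360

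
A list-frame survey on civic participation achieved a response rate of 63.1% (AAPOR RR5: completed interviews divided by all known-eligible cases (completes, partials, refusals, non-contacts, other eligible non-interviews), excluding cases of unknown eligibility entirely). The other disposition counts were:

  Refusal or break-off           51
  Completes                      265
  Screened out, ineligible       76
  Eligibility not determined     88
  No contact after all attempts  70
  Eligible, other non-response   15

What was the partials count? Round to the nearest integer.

RR5 = 265 / D = 0.631
D = 265 / 0.631 = 420.0
Other denominator terms total 401
partials = 420.0 − 401 ≈ 19

19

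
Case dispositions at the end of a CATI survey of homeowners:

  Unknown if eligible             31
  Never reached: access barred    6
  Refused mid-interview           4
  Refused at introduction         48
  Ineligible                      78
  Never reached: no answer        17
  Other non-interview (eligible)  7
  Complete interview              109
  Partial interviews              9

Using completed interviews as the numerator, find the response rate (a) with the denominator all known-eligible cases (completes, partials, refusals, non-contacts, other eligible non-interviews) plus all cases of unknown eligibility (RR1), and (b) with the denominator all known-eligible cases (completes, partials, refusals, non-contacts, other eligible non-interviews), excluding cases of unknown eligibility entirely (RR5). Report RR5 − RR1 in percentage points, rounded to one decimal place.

7.3

Refused = 48 + 4 = 52
No contact after all attempts = 17 + 6 = 23
Top: 109
Base: 109 + 9 + 52 + 23 + 7 + 31 = 231
RR1 = 109 / 231 = 0.4719
Base: 109 + 9 + 52 + 23 + 7 = 200
RR5 = 109 / 200 = 0.5450
Difference = 54.50 − 47.19 = 7.31 percentage points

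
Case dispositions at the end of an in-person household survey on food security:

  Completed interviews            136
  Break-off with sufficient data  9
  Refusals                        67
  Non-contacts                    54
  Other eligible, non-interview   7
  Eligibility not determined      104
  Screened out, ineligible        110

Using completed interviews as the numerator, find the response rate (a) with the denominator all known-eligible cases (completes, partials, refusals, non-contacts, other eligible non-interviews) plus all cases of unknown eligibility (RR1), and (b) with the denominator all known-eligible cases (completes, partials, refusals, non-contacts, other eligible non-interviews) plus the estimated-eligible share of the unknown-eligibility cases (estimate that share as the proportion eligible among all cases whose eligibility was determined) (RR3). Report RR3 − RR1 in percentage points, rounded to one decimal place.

3.1

Num → 136
Denom → 136 + 9 + 67 + 54 + 7 + 104 = 377
RR1 = 136 / 377 = 0.3607
Known eligible → 136 + 9 + 67 + 54 + 7 = 273
e = 273 / (273 + 110) = 273 / 383 = 0.7128
Eligible share of unknowns → 0.7128 × 104 = 74.13
Denom → 273 + 74.13 = 347.13
RR3 = 136 / 347.13 = 0.3918
Difference = 39.18 − 36.07 = 3.11 percentage points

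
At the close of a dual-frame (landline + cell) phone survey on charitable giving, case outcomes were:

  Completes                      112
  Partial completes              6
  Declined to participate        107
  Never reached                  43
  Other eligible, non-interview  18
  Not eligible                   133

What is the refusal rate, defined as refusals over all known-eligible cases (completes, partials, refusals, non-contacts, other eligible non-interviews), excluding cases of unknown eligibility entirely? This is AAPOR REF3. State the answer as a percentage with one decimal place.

Numerator = 107
Denom = 112 + 6 + 107 + 43 + 18 = 286
REF3 = 107 / 286 = 0.3741

37.4%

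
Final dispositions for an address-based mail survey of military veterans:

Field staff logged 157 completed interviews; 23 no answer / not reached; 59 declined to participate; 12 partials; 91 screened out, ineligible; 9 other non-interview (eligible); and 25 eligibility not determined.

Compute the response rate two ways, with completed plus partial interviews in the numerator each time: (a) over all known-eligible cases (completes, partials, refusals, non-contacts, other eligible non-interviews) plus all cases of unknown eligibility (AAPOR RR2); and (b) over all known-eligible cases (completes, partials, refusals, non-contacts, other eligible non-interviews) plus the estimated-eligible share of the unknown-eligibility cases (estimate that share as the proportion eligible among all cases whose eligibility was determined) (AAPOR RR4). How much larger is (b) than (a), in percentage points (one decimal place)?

1.4

Num = 157 + 12 = 169
Denom = 157 + 12 + 59 + 23 + 9 + 25 = 285
RR2 = 169 / 285 = 0.5930
Determined eligible = 157 + 12 + 59 + 23 + 9 = 260
e = 260 / (260 + 91) = 260 / 351 = 0.7407
Estimated eligible among unknowns = 0.7407 × 25 = 18.52
Denom = 260 + 18.52 = 278.52
RR4 = 169 / 278.52 = 0.6068
Difference = 60.68 − 59.30 = 1.38 percentage points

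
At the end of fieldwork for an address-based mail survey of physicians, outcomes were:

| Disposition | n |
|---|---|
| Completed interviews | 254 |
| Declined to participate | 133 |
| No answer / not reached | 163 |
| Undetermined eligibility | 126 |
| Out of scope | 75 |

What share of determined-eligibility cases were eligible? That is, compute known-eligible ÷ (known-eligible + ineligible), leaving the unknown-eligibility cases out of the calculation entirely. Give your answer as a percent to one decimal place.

88.0%

Determined eligible = 254 + 133 + 163 = 550
e = 550 / (550 + 75) = 550 / 625 = 0.8800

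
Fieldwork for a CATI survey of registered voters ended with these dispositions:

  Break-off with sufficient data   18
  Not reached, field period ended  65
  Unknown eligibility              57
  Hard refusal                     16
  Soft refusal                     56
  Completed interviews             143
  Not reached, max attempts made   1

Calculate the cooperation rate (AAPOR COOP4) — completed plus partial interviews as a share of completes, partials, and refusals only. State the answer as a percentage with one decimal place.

Refused = 16 + 56 = 72
Never reached = 65 + 1 = 66
Num: 143 + 18 = 161
Base: 143 + 18 + 72 = 233
COOP4 = 161 / 233 = 0.6910

69.1%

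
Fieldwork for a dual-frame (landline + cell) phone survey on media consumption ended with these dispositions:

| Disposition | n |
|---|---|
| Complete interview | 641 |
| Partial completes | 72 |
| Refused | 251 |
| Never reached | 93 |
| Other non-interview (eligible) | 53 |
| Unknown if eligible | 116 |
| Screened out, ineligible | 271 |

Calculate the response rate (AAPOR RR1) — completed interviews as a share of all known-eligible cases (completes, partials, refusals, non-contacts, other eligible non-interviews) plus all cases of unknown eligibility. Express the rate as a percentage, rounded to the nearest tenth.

52.3%

Numerator: 641
Base: 641 + 72 + 251 + 93 + 53 + 116 = 1226
RR1 = 641 / 1226 = 0.5228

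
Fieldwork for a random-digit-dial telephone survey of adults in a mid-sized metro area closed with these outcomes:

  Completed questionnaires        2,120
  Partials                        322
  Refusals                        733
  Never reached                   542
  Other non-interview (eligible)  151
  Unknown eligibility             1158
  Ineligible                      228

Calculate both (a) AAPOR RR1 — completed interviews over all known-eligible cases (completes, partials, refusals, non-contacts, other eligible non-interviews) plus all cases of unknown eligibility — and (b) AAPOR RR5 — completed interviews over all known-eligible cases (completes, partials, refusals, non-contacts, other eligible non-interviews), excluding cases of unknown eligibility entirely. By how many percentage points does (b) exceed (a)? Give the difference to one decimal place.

12.6

Numerator: 2120
Base: 2120 + 322 + 733 + 542 + 151 + 1158 = 5026
RR1 = 2120 / 5026 = 0.4218
Base: 2120 + 322 + 733 + 542 + 151 = 3868
RR5 = 2120 / 3868 = 0.5481
Difference = 54.81 − 42.18 = 12.63 percentage points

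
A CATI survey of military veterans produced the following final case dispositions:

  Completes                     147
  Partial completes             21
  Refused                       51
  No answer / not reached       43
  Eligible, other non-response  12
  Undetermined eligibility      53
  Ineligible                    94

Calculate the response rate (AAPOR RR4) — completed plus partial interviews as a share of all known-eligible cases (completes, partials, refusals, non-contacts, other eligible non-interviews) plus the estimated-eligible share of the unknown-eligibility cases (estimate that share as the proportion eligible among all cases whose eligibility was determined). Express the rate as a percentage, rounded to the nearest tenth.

53.6%

Numerator = 147 + 21 = 168
Eligible (known) = 147 + 21 + 51 + 43 + 12 = 274
e = 274 / (274 + 94) = 274 / 368 = 0.7446
e × U = 0.7446 × 53 = 39.46
Base = 274 + 39.46 = 313.46
RR4 = 168 / 313.46 = 0.5360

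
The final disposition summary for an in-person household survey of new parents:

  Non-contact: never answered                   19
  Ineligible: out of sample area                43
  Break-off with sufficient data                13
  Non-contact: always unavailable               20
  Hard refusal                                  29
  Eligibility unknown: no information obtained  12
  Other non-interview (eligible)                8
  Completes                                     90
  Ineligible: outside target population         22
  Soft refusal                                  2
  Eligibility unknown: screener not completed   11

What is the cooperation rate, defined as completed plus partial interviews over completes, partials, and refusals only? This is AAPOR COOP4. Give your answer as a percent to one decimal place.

76.9%

Refused = 29 + 2 = 31
Non-contacts = 19 + 20 = 39
Eligibility not determined = 11 + 12 = 23
Not eligible = 22 + 43 = 65
Num = 90 + 13 = 103
Denom = 90 + 13 + 31 = 134
COOP4 = 103 / 134 = 0.7687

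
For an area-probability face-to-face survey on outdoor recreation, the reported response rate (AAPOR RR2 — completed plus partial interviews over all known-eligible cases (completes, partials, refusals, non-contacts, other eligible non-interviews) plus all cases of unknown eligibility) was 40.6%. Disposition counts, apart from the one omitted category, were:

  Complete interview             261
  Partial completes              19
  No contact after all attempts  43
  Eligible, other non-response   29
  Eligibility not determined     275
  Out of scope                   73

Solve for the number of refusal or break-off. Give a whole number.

63

Top: 261 + 19 = 280
RR2 = 280 / D = 0.406
D = 280 / 0.406 = 689.7
Rest of base = 627
refusal or break-off = 689.7 − 627 ≈ 63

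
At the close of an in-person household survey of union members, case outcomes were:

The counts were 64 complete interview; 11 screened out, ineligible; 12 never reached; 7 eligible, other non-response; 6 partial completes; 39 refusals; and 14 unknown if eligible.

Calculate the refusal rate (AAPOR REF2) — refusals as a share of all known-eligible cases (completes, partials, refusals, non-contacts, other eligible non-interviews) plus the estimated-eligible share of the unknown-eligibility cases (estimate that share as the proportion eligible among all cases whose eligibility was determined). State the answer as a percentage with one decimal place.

27.7%

Numerator: 39
Determined eligible: 64 + 6 + 39 + 12 + 7 = 128
e = 128 / (128 + 11) = 128 / 139 = 0.9209
Estimated eligible among unknowns: 0.9209 × 14 = 12.89
Base: 128 + 12.89 = 140.89
REF2 = 39 / 140.89 = 0.2768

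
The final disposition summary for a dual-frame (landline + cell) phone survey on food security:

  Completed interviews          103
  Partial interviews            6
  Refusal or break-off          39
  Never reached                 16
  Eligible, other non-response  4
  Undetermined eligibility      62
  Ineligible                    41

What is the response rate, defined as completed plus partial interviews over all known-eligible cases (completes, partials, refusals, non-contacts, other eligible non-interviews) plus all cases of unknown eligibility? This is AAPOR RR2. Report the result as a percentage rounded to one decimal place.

47.4%

Num = 103 + 6 = 109
Denominator = 103 + 6 + 39 + 16 + 4 + 62 = 230
RR2 = 109 / 230 = 0.4739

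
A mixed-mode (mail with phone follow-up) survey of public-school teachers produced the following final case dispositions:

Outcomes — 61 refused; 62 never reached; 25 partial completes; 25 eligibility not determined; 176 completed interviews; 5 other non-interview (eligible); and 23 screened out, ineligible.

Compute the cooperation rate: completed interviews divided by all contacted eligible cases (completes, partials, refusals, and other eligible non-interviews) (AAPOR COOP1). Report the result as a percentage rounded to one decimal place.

Num → 176
Denom → 176 + 25 + 61 + 5 = 267
COOP1 = 176 / 267 = 0.6592

65.9%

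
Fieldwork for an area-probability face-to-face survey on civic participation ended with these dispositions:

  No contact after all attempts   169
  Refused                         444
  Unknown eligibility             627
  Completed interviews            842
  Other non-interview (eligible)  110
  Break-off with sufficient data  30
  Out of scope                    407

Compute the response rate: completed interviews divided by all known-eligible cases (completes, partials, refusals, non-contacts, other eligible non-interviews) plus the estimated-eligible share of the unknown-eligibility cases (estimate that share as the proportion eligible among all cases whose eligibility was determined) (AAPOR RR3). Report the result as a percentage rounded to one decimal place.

Num: 842
Eligible (known): 842 + 30 + 444 + 169 + 110 = 1595
e = 1595 / (1595 + 407) = 1595 / 2002 = 0.7967
Estimated eligible among unknowns: 0.7967 × 627 = 499.53
Denominator: 1595 + 499.53 = 2094.53
RR3 = 842 / 2094.53 = 0.4020

40.2%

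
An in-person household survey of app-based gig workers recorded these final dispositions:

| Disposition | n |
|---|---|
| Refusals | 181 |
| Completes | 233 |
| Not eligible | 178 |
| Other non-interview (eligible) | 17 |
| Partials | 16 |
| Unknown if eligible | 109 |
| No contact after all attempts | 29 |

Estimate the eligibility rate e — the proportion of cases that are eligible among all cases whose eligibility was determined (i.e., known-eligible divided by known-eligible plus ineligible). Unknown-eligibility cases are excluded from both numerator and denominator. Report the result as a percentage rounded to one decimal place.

72.8%

Eligible (known) = 233 + 16 + 181 + 29 + 17 = 476
e = 476 / (476 + 178) = 476 / 654 = 0.7278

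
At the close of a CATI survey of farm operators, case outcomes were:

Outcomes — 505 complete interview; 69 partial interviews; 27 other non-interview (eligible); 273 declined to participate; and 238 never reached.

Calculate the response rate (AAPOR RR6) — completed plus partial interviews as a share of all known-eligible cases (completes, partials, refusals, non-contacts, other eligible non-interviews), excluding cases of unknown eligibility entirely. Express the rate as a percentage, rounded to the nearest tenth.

Top → 505 + 69 = 574
Denominator → 505 + 69 + 273 + 238 + 27 = 1112
RR6 = 574 / 1112 = 0.5162

51.6%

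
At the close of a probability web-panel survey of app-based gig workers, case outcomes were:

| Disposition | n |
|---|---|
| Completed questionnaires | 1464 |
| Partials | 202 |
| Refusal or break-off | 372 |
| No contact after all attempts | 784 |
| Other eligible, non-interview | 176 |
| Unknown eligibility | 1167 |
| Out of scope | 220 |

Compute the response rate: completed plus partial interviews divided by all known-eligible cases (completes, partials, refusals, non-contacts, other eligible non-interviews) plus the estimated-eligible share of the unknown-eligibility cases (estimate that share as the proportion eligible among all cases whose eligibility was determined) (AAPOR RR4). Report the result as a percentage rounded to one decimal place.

Num = 1464 + 202 = 1666
Determined eligible = 1464 + 202 + 372 + 784 + 176 = 2998
e = 2998 / (2998 + 220) = 2998 / 3218 = 0.9316
Eligible share of unknowns = 0.9316 × 1167 = 1087.18
Denom = 2998 + 1087.18 = 4085.18
RR4 = 1666 / 4085.18 = 0.4078

40.8%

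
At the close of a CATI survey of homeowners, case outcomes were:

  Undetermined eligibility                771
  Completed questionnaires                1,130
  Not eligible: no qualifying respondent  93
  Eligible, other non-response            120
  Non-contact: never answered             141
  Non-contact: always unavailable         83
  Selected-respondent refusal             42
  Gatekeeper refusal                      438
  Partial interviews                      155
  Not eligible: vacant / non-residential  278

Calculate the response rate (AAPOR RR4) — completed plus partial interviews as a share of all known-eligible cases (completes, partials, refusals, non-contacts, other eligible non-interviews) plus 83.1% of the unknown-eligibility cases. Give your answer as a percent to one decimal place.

46.7%

Refused = 438 + 42 = 480
No contact after all attempts = 141 + 83 = 224
Ineligible = 93 + 278 = 371
Numerator → 1130 + 155 = 1285
Known eligible → 1130 + 155 + 480 + 224 + 120 = 2109
e × U → 0.8310 × 771 = 640.70
Denom → 2109 + 640.70 = 2749.70
RR4 = 1285 / 2749.70 = 0.4673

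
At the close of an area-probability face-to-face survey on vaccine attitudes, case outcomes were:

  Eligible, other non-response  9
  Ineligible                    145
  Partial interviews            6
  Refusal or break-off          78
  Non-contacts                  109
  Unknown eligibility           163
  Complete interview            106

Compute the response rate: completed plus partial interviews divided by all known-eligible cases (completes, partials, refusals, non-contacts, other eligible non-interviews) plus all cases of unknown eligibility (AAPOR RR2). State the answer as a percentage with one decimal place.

23.8%

Numerator → 106 + 6 = 112
Denom → 106 + 6 + 78 + 109 + 9 + 163 = 471
RR2 = 112 / 471 = 0.2378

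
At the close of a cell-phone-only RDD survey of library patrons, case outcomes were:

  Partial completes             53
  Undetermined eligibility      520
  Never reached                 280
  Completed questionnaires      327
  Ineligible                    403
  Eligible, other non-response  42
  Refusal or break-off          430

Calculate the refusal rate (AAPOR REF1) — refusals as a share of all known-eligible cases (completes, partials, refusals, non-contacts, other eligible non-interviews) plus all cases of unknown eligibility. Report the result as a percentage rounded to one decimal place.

26.0%

Top = 430
Base = 327 + 53 + 430 + 280 + 42 + 520 = 1652
REF1 = 430 / 1652 = 0.2603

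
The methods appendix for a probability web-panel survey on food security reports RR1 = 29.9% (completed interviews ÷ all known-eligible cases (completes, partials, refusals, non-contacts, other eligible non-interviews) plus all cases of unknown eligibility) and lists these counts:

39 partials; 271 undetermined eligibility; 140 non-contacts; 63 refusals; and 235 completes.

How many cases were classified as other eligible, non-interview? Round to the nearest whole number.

RR1 = 235 / D = 0.299
D = 235 / 0.299 = 786.0
Remaining denominator categories sum to 748
other eligible, non-interview = 786.0 − 748 ≈ 38

38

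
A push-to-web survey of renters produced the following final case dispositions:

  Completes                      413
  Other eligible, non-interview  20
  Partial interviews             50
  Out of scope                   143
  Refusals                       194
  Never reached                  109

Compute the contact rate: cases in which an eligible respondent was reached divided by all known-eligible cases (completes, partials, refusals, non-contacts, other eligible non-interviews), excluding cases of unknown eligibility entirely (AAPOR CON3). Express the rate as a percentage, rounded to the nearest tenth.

Num: 413 + 50 + 194 + 20 = 677
Denom: 413 + 50 + 194 + 109 + 20 = 786
CON3 = 677 / 786 = 0.8613

86.1%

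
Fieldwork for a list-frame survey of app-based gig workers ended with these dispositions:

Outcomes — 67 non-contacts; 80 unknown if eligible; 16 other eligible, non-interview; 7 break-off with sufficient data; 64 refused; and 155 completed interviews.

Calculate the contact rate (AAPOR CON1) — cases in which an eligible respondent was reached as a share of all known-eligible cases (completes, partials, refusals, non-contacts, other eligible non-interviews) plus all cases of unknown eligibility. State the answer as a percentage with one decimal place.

Num = 155 + 7 + 64 + 16 = 242
Denominator = 155 + 7 + 64 + 67 + 16 + 80 = 389
CON1 = 242 / 389 = 0.6221

62.2%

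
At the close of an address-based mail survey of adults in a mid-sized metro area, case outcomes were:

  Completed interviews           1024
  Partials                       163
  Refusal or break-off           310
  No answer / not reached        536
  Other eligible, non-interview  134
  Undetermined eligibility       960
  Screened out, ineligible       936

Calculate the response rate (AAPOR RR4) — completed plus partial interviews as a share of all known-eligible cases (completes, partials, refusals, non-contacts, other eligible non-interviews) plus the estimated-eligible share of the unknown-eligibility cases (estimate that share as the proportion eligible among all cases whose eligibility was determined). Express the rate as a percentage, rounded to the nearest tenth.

41.8%

Numerator → 1024 + 163 = 1187
Determined eligible → 1024 + 163 + 310 + 536 + 134 = 2167
e = 2167 / (2167 + 936) = 2167 / 3103 = 0.6984
Eligible share of unknowns → 0.6984 × 960 = 670.46
Denom → 2167 + 670.46 = 2837.46
RR4 = 1187 / 2837.46 = 0.4183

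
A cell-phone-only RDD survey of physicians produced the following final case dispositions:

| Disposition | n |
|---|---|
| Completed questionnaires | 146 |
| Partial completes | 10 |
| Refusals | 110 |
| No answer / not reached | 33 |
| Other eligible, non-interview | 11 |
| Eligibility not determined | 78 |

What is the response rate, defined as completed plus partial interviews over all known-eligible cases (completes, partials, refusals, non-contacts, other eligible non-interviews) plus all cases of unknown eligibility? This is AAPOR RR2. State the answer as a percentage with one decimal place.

40.2%

Top: 146 + 10 = 156
Base: 146 + 10 + 110 + 33 + 11 + 78 = 388
RR2 = 156 / 388 = 0.4021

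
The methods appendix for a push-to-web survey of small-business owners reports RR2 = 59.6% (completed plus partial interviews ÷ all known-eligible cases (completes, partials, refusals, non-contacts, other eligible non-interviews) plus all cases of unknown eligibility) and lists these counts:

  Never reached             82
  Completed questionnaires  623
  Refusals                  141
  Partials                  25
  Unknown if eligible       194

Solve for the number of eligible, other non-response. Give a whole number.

Numerator → 623 + 25 = 648
RR2 = 648 / D = 0.596
D = 648 / 0.596 = 1087.2
Remaining denominator categories sum to 1065
eligible, other non-response = 1087.2 − 1065 ≈ 22

22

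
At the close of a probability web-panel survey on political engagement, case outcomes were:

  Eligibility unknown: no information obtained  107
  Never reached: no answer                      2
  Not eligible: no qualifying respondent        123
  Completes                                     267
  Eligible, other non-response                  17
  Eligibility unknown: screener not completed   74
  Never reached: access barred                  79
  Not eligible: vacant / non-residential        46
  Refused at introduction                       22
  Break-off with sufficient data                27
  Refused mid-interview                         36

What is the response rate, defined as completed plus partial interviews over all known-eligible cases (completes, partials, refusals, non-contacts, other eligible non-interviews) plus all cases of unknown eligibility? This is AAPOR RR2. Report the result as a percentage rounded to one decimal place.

Refusals = 22 + 36 = 58
Never reached = 2 + 79 = 81
Unknown eligibility = 74 + 107 = 181
Ineligible = 123 + 46 = 169
Numerator → 267 + 27 = 294
Denom → 267 + 27 + 58 + 81 + 17 + 181 = 631
RR2 = 294 / 631 = 0.4659

46.6%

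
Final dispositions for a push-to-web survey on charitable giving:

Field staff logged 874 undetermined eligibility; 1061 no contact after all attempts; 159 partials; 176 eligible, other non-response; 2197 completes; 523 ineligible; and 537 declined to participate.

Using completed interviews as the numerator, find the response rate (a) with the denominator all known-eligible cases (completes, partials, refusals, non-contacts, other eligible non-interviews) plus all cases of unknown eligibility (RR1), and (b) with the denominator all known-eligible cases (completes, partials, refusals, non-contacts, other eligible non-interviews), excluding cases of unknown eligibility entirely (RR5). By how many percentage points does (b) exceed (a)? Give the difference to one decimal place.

Top: 2197
Denominator: 2197 + 159 + 537 + 1061 + 176 + 874 = 5004
RR1 = 2197 / 5004 = 0.4390
Denominator: 2197 + 159 + 537 + 1061 + 176 = 4130
RR5 = 2197 / 4130 = 0.5320
Difference = 53.20 − 43.90 = 9.30 percentage points

9.3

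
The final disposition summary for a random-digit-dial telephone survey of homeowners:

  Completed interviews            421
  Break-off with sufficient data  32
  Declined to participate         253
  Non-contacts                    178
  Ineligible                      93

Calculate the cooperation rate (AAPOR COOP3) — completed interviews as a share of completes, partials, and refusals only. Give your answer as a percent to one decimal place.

59.6%

Numerator = 421
Denominator = 421 + 32 + 253 = 706
COOP3 = 421 / 706 = 0.5963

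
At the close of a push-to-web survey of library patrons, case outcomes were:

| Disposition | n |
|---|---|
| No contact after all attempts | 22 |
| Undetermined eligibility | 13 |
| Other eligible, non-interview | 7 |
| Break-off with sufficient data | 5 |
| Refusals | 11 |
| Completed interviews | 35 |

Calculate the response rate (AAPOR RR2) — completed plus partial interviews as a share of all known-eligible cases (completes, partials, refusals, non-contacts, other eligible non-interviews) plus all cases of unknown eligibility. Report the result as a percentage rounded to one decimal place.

43.0%

Num → 35 + 5 = 40
Base → 35 + 5 + 11 + 22 + 7 + 13 = 93
RR2 = 40 / 93 = 0.4301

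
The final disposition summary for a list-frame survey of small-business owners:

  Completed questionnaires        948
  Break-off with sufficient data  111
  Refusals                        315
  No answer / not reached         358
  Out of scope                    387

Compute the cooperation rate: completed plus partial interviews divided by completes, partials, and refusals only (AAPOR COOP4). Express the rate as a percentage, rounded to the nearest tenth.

Num: 948 + 111 = 1059
Denom: 948 + 111 + 315 = 1374
COOP4 = 1059 / 1374 = 0.7707

77.1%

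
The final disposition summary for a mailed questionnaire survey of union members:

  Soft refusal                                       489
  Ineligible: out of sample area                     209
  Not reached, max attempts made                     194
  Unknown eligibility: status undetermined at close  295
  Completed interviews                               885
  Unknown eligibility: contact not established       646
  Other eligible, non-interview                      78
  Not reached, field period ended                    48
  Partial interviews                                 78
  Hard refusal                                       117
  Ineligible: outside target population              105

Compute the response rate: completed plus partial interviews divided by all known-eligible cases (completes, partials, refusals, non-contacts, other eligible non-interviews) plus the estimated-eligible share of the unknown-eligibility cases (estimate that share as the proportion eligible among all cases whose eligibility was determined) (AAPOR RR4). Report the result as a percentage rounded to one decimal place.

35.7%

Refused = 117 + 489 = 606
Non-contacts = 48 + 194 = 242
Eligibility not determined = 646 + 295 = 941
Not eligible = 105 + 209 = 314
Top → 885 + 78 = 963
Eligible (known) → 885 + 78 + 606 + 242 + 78 = 1889
e = 1889 / (1889 + 314) = 1889 / 2203 = 0.8575
e × U → 0.8575 × 941 = 806.91
Denominator → 1889 + 806.91 = 2695.91
RR4 = 963 / 2695.91 = 0.3572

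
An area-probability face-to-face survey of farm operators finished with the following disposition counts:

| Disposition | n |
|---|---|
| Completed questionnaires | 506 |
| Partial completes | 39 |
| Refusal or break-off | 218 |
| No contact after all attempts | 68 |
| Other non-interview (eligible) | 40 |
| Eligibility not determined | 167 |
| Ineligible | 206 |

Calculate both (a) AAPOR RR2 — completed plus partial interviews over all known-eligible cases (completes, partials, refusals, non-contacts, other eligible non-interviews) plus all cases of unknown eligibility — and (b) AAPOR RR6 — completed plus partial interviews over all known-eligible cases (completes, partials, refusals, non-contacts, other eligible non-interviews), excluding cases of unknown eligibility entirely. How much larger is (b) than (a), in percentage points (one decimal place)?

10.1

Num = 506 + 39 = 545
Base = 506 + 39 + 218 + 68 + 40 + 167 = 1038
RR2 = 545 / 1038 = 0.5250
Base = 506 + 39 + 218 + 68 + 40 = 871
RR6 = 545 / 871 = 0.6257
Difference = 62.57 − 52.50 = 10.07 percentage points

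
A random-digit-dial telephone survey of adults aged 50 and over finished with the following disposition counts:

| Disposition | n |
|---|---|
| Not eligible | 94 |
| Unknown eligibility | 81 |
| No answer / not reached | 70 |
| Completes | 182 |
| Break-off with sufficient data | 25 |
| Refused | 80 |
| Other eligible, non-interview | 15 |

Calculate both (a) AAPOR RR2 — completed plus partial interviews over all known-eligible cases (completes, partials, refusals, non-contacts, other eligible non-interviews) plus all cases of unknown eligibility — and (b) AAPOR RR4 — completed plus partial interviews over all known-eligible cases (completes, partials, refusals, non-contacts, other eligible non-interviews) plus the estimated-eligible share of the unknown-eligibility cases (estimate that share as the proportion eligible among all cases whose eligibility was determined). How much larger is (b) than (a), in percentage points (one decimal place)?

Top: 182 + 25 = 207
Base: 182 + 25 + 80 + 70 + 15 + 81 = 453
RR2 = 207 / 453 = 0.4570
Eligible (known): 182 + 25 + 80 + 70 + 15 = 372
e = 372 / (372 + 94) = 372 / 466 = 0.7983
Estimated eligible among unknowns: 0.7983 × 81 = 64.66
Base: 372 + 64.66 = 436.66
RR4 = 207 / 436.66 = 0.4741
Difference = 47.41 − 45.70 = 1.71 percentage points

1.7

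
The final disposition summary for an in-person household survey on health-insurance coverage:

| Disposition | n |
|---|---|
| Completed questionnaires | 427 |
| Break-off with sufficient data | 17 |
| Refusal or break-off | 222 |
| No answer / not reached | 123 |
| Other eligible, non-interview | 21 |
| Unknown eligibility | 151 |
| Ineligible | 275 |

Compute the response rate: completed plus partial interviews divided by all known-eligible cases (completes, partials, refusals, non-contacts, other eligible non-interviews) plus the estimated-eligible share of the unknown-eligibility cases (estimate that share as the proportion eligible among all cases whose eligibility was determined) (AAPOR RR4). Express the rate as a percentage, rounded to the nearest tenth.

48.1%

Numerator = 427 + 17 = 444
Eligible (known) = 427 + 17 + 222 + 123 + 21 = 810
e = 810 / (810 + 275) = 810 / 1085 = 0.7465
e × U = 0.7465 × 151 = 112.72
Base = 810 + 112.72 = 922.72
RR4 = 444 / 922.72 = 0.4812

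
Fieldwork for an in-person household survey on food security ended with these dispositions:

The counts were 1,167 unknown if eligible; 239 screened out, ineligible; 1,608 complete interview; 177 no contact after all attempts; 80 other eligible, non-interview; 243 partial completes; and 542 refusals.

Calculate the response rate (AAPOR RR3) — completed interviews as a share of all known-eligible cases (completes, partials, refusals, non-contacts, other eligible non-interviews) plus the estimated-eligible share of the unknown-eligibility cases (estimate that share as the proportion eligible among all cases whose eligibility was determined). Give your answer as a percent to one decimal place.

43.2%

Num = 1608
Known eligible = 1608 + 243 + 542 + 177 + 80 = 2650
e = 2650 / (2650 + 239) = 2650 / 2889 = 0.9173
e × U = 0.9173 × 1167 = 1070.49
Base = 2650 + 1070.49 = 3720.49
RR3 = 1608 / 3720.49 = 0.4322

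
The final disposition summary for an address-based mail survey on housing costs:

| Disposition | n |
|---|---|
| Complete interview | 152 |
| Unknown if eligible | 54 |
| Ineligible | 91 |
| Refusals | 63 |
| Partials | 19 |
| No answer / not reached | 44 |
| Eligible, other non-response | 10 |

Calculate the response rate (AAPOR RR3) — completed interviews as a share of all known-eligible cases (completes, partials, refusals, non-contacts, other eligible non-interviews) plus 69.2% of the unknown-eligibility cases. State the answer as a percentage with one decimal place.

46.7%

Numerator = 152
Known eligible = 152 + 19 + 63 + 44 + 10 = 288
Estimated eligible among unknowns = 0.6920 × 54 = 37.37
Denominator = 288 + 37.37 = 325.37
RR3 = 152 / 325.37 = 0.4672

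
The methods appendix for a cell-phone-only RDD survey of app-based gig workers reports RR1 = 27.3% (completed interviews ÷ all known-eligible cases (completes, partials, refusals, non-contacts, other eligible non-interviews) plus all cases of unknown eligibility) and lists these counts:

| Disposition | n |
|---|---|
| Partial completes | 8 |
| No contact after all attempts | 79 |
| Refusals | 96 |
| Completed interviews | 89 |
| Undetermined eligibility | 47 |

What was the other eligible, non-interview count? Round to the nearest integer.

7

RR1 = 89 / D = 0.273
D = 89 / 0.273 = 326.0
Rest of base = 319
other eligible, non-interview = 326.0 − 319 ≈ 7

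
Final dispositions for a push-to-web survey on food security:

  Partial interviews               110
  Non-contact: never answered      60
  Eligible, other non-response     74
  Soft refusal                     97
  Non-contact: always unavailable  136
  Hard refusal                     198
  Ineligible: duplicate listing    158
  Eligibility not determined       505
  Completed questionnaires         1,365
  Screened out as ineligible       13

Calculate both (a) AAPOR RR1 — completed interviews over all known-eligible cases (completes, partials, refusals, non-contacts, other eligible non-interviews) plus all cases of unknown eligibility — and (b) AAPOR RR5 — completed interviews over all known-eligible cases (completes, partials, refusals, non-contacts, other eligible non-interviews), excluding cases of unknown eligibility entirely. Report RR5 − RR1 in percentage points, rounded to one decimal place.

13.3

Refusals = 198 + 97 = 295
Non-contacts = 60 + 136 = 196
Screened out, ineligible = 13 + 158 = 171
Num → 1365
Denominator → 1365 + 110 + 295 + 196 + 74 + 505 = 2545
RR1 = 1365 / 2545 = 0.5363
Denominator → 1365 + 110 + 295 + 196 + 74 = 2040
RR5 = 1365 / 2040 = 0.6691
Difference = 66.91 − 53.63 = 13.28 percentage points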